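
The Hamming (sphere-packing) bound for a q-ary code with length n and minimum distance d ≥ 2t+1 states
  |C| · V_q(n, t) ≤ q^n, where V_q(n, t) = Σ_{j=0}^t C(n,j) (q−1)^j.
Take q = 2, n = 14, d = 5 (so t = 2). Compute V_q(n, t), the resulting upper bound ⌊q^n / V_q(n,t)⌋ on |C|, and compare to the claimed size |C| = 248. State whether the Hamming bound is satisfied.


V_q(n, t) = 106, q^n = 16384, Hamming bound = 154, |C| = 248 > bound (violated).

Step 1: Compute V_q(n, t) = Σ_{j=0}^2 C(n, j) (q−1)^j.
  j = 0: C(14,0)·(1)^0 = 1·1 = 1.
  j = 1: C(14,1)·(1)^1 = 14·1 = 14.
  j = 2: C(14,2)·(1)^2 = 91·1 = 91.
  V_q(n, t) = 1 + 14 + 91 = 106.
Step 2: q^n = 2^14 = 16384.
Step 3: Hamming bound ⌊q^n / V_q(n,t)⌋ = ⌊16384/106⌋ = 154.
Step 4: Compare |C| = 248 to 154: violated.
The claimed |C| lies above the Hamming bound, so no 2-ary code of length 14 with d ≥ 5 can have 248 codewords.


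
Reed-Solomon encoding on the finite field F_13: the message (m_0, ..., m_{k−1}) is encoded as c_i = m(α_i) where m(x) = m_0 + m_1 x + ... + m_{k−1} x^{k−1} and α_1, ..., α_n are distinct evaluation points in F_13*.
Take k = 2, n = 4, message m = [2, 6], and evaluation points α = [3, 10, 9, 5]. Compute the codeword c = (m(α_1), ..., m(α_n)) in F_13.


c = [7, 10, 4, 6]

Message polynomial: m(x) = 2 + 6·x (mod 13).
For each evaluation point α_i, compute m(α_i) mod 13:
  α_1 = 3: Horner steps 6 → 7, so m(3) = 7.
  α_2 = 10: Horner steps 6 → 10, so m(10) = 10.
  α_3 = 9: Horner steps 6 → 4, so m(9) = 4.
  α_4 = 5: Horner steps 6 → 6, so m(5) = 6.
Codeword c = [7, 10, 4, 6] ∈ F_13^4.


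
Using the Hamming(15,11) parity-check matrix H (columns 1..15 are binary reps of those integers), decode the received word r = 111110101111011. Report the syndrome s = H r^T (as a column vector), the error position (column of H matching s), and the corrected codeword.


s = (0, 0, 1, 1)^T, error position = 3, corrected codeword c = 110110101111011

Compute s = H r^T mod 2 one row at a time:
  s_1 = 0 + 1 + 1 + 1 + 1 + 0 + 1 + 1 = 6 ≡ 0 (mod 2).
  s_2 = 1 + 1 + 0 + 1 + 1 + 0 + 1 + 1 = 6 ≡ 0 (mod 2).
  s_3 = 1 + 1 + 0 + 1 + 1 + 1 + 1 + 1 = 7 ≡ 1 (mod 2).
  s_4 = 1 + 1 + 1 + 1 + 1 + 1 + 0 + 1 = 7 ≡ 1 (mod 2).
s = (0, 0, 1, 1)^T — this equals column 3 of H (binary 0011), so error is at position 3.
Correct: flip bit 3 of r = 111110101111011 to get c = 110110101111011.


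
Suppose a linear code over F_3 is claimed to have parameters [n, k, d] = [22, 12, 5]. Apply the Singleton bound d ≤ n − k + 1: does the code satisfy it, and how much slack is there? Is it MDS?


Singleton RHS = n − k + 1 = 11, slack = 6, bound satisfied, not MDS.

Singleton bound: d ≤ n − k + 1.
Here n = 22, k = 12, so n − k + 1 = 11.
Given d = 5, check d ≤ 11: YES.
Slack = (n − k + 1) − d = 6.
The code is NOT MDS (slack = 6 > 0).
Description: the claimed parameters are [22, 12, 5]_3; such a code would be non-MDS.


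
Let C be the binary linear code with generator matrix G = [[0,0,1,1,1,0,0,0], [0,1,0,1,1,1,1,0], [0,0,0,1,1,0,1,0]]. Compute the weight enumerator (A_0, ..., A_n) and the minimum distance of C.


Weight distribution: A_0 = 1, A_2 = 2, A_3 = 2, A_4 = 1, A_5 = 2. Minimum distance d = 2.

Enumerate all 2^3 = 8 messages m ∈ F_2^3.
For each, compute codeword c = mG in F_2^8, then tally its weight.
  m = 000 → c = 00000000, weight = 0.
  m = 100 → c = 00111000, weight = 3.
  m = 010 → c = 01011110, weight = 5.
  m = 110 → c = 01100110, weight = 4.
  m = 001 → c = 00011010, weight = 3.
  m = 101 → c = 00100010, weight = 2.
  m = 011 → c = 01000100, weight = 2.
  m = 111 → c = 01111100, weight = 5.
Tally weights:
  weight 0: 1 codewords.
  weight 2: 2 codewords.
  weight 3: 2 codewords.
  weight 4: 1 codewords.
  weight 5: 2 codewords.
Minimum distance d = smallest w > 0 with A_w > 0 = 2.
Sanity: Σ A_w = 8 = 2^3 = 8 ✓.


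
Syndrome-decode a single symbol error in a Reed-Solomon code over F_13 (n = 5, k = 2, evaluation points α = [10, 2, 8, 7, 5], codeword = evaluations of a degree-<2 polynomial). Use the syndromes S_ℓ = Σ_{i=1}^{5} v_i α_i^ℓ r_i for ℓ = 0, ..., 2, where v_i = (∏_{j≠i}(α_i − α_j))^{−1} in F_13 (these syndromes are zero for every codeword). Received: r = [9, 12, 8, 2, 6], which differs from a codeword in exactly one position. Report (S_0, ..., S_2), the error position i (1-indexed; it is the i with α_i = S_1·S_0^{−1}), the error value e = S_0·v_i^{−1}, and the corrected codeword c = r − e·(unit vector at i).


S = (7, 4, 6), error at position 3, error magnitude e = 8, c = [9, 12, 0, 2, 6].

Step 1: column multipliers v_i = (∏_{j≠i}(α_i − α_j))^{−1} mod 13.
  i = 1 (α = 10): (10−2)(10−8)(10−7)(10−5) = 8·2·3·5 = 240 ≡ 6, so v_1 = 6^{−1} = 11 (mod 13).
  i = 2 (α = 2): (2−10)(2−8)(2−7)(2−5) = (−8)·(−6)·(−5)·(−3) = 720 ≡ 5, so v_2 = 5^{−1} = 8 (mod 13).
  i = 3 (α = 8): (8−10)(8−2)(8−7)(8−5) = (−2)·6·1·3 = −36 ≡ 3, so v_3 = 3^{−1} = 9 (mod 13).
  i = 4 (α = 7): (7−10)(7−2)(7−8)(7−5) = (−3)·5·(−1)·2 = 30 ≡ 4, so v_4 = 4^{−1} = 10 (mod 13).
  i = 5 (α = 5): (5−10)(5−2)(5−8)(5−7) = (−5)·3·(−3)·(−2) = −90 ≡ 1, so v_5 = 1^{−1} = 1 (mod 13).
  v = [11, 8, 9, 10, 1].
Step 2: syndromes of r = [9, 12, 8, 2, 6] (all sums mod 13).
  S_0 = Σ v_i r_i = 11·9 + 8·12 + 9·8 + 10·2 + 1·6 = 293 ≡ 7.
  S_1 = Σ v_i α_i r_i = 11·10·9 + 8·2·12 + 9·8·8 + 10·7·2 + 1·5·6 = 1928 ≡ 4.
  α_i^2 mod 13 = [9, 4, 12, 10, 12].
  S_2 = Σ v_i α_i^2 r_i = 11·9·9 + 8·4·12 + 9·12·8 + 10·10·2 + 1·12·6 = 2411 ≡ 6.
  S = (7, 4, 6) ≠ 0, so r is not a codeword (an error is present).
Step 3: locate the error. For a single error e at position i, S_ℓ = v_i·e·α_i^ℓ, so α_err = S_1/S_0.
  S_0^{−1} = 7^{−1} = 2 (mod 13), so α_err = 4·2 = 8 ≡ 8 = α_3. Error position i = 3.
  Consistency check: S_2/S_1 = 6·10 = 60 ≡ 8 = α_err ✓ (single-error assumption holds).
Step 4: error magnitude e = S_0/v_3 = S_0·∏_{j≠3}(α_3 − α_j) = 7·3 = 21 ≡ 8 (mod 13).
Step 5: correct position 3: c_3 = r_3 − e = 8 − 8 ≡ 0 (mod 13). Hence c = [9, 12, 0, 2, 6].
  Check: interpolating c through the α_i gives m(x) = 3 + 11·x (degree < 2) with m(α_i) = c_i for every i, so c is indeed a codeword.


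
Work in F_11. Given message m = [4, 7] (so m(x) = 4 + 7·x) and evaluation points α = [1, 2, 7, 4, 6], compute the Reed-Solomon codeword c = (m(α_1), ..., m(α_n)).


c = [0, 7, 9, 10, 2]

Message polynomial: m(x) = 4 + 7·x (mod 11).
For each evaluation point α_i, compute m(α_i) mod 11:
  α_1 = 1: Horner steps 7 → 0, so m(1) = 0.
  α_2 = 2: Horner steps 7 → 7, so m(2) = 7.
  α_3 = 7: Horner steps 7 → 9, so m(7) = 9.
  α_4 = 4: Horner steps 7 → 10, so m(4) = 10.
  α_5 = 6: Horner steps 7 → 2, so m(6) = 2.
Codeword c = [0, 7, 9, 10, 2] ∈ F_11^5.


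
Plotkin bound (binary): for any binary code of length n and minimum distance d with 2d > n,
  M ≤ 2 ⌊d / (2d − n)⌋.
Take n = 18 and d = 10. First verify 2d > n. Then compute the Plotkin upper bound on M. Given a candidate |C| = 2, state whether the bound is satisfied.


Plotkin bound M ≤ 10; given |C| = 2 ≤ bound (satisfied).

Check applicability: 2d = 20, n = 18.
2d − n = 2 > 0, so Plotkin applies.
Compute d/(2d−n) = 10/2 ≈ 5.0000.
⌊d/(2d−n)⌋ = 5.
Plotkin bound: M ≤ 2·5 = 10.
Given |C| = 2, check: satisfied.
This |C| is below the Plotkin bound.


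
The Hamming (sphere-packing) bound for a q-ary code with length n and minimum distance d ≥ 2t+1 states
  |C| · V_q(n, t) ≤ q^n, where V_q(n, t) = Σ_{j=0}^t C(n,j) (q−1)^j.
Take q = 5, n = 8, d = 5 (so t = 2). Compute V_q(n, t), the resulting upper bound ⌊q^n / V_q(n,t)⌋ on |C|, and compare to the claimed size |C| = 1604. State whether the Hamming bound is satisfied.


V_q(n, t) = 481, q^n = 390625, Hamming bound = 812, |C| = 1604 > bound (violated).

Step 1: Compute V_q(n, t) = Σ_{j=0}^2 C(n, j) (q−1)^j.
  j = 0: C(8,0)·(4)^0 = 1·1 = 1.
  j = 1: C(8,1)·(4)^1 = 8·4 = 32.
  j = 2: C(8,2)·(4)^2 = 28·16 = 448.
  V_q(n, t) = 1 + 32 + 448 = 481.
Step 2: q^n = 5^8 = 390625.
Step 3: Hamming bound ⌊q^n / V_q(n,t)⌋ = ⌊390625/481⌋ = 812.
Step 4: Compare |C| = 1604 to 812: violated.
The claimed |C| lies above the Hamming bound, so no 5-ary code of length 8 with d ≥ 5 can have 1604 codewords.


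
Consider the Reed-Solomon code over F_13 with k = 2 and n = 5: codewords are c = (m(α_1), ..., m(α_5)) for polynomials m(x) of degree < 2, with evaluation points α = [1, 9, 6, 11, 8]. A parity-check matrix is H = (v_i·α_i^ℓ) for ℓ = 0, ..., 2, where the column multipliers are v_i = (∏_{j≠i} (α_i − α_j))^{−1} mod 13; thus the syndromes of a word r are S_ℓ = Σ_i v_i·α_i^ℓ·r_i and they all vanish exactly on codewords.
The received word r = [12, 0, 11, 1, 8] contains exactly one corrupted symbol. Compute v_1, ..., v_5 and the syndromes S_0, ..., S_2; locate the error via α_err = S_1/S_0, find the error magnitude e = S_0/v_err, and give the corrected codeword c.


S = (4, 5, 3), error at position 4, error magnitude e = 4, c = [12, 0, 11, 10, 8].

Step 1: column multipliers v_i = (∏_{j≠i}(α_i − α_j))^{−1} mod 13.
  i = 1 (α = 1): (1−9)(1−6)(1−11)(1−8) = (−8)·(−5)·(−10)·(−7) = 2800 ≡ 5, so v_1 = 5^{−1} = 8 (mod 13).
  i = 2 (α = 9): (9−1)(9−6)(9−11)(9−8) = 8·3·(−2)·1 = −48 ≡ 4, so v_2 = 4^{−1} = 10 (mod 13).
  i = 3 (α = 6): (6−1)(6−9)(6−11)(6−8) = 5·(−3)·(−5)·(−2) = −150 ≡ 6, so v_3 = 6^{−1} = 11 (mod 13).
  i = 4 (α = 11): (11−1)(11−9)(11−6)(11−8) = 10·2·5·3 = 300 ≡ 1, so v_4 = 1^{−1} = 1 (mod 13).
  i = 5 (α = 8): (8−1)(8−9)(8−6)(8−11) = 7·(−1)·2·(−3) = 42 ≡ 3, so v_5 = 3^{−1} = 9 (mod 13).
  v = [8, 10, 11, 1, 9].
Step 2: syndromes of r = [12, 0, 11, 1, 8] (all sums mod 13).
  S_0 = Σ v_i r_i = 8·12 + 10·0 + 11·11 + 1·1 + 9·8 = 290 ≡ 4.
  S_1 = Σ v_i α_i r_i = 8·1·12 + 10·9·0 + 11·6·11 + 1·11·1 + 9·8·8 = 1409 ≡ 5.
  α_i^2 mod 13 = [1, 3, 10, 4, 12].
  S_2 = Σ v_i α_i^2 r_i = 8·1·12 + 10·3·0 + 11·10·11 + 1·4·1 + 9·12·8 = 2174 ≡ 3.
  S = (4, 5, 3) ≠ 0, so r is not a codeword (an error is present).
Step 3: locate the error. For a single error e at position i, S_ℓ = v_i·e·α_i^ℓ, so α_err = S_1/S_0.
  S_0^{−1} = 4^{−1} = 10 (mod 13), so α_err = 5·10 = 50 ≡ 11 = α_4. Error position i = 4.
  Consistency check: S_2/S_1 = 3·8 = 24 ≡ 11 = α_err ✓ (single-error assumption holds).
Step 4: error magnitude e = S_0/v_4 = S_0·∏_{j≠4}(α_4 − α_j) = 4·1 = 4 ≡ 4 (mod 13).
Step 5: correct position 4: c_4 = r_4 − e = 1 − 4 ≡ 10 (mod 13). Hence c = [12, 0, 11, 10, 8].
  Check: interpolating c through the α_i gives m(x) = 7 + 5·x (degree < 2) with m(α_i) = c_i for every i, so c is indeed a codeword.


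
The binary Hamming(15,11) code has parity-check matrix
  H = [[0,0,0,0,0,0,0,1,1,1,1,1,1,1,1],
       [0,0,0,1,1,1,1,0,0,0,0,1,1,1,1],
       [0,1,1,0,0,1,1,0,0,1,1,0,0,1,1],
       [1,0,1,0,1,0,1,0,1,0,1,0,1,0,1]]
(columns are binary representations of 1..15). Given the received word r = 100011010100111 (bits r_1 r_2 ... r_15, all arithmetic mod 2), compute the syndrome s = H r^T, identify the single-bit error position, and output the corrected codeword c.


s = (1, 1, 0, 0)^T, error position = 12, corrected codeword c = 100011010101111

Compute s = H r^T mod 2 one row at a time:
  s_1 = 1 + 0 + 1 + 0 + 0 + 1 + 1 + 1 = 5 ≡ 1 (mod 2).
  s_2 = 0 + 1 + 1 + 0 + 0 + 1 + 1 + 1 = 5 ≡ 1 (mod 2).
  s_3 = 0 + 0 + 1 + 0 + 1 + 0 + 1 + 1 = 4 ≡ 0 (mod 2).
  s_4 = 1 + 0 + 1 + 0 + 0 + 0 + 1 + 1 = 4 ≡ 0 (mod 2).
s = (1, 1, 0, 0)^T — this equals column 12 of H (binary 1100), so error is at position 12.
Correct: flip bit 12 of r = 100011010100111 to get c = 100011010101111.


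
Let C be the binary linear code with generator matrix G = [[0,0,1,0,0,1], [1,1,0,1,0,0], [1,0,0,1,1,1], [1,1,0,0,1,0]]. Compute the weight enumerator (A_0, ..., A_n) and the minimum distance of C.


Weight distribution: A_0 = 1, A_2 = 4, A_3 = 6, A_4 = 3, A_5 = 2. Minimum distance d = 2.

Enumerate all 2^4 = 16 messages m ∈ F_2^4.
For each, compute codeword c = mG in F_2^6, then tally its weight.
  m = 0000 → c = 000000, weight = 0.
  m = 1000 → c = 001001, weight = 2.
  m = 0100 → c = 110100, weight = 3.
  m = 1100 → c = 111101, weight = 5.
  m = 0010 → c = 100111, weight = 4.
  m = 1010 → c = 101110, weight = 4.
  m = 0110 → c = 010011, weight = 3.
  m = 1110 → c = 011010, weight = 3.
  m = 0001 → c = 110010, weight = 3.
  m = 1001 → c = 111011, weight = 5.
  m = 0101 → c = 000110, weight = 2.
  m = 1101 → c = 001111, weight = 4.
  m = 0011 → c = 010101, weight = 3.
  m = 1011 → c = 011100, weight = 3.
  m = 0111 → c = 100001, weight = 2.
  m = 1111 → c = 101000, weight = 2.
Tally weights:
  weight 0: 1 codewords.
  weight 2: 4 codewords.
  weight 3: 6 codewords.
  weight 4: 3 codewords.
  weight 5: 2 codewords.
Minimum distance d = smallest w > 0 with A_w > 0 = 2.
Sanity: Σ A_w = 16 = 2^4 = 16 ✓.


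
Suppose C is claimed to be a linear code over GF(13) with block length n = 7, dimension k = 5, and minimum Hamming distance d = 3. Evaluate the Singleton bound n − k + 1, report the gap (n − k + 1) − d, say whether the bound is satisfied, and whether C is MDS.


Singleton RHS = n − k + 1 = 3, slack = 0, bound satisfied, MDS.

Singleton bound: d ≤ n − k + 1.
Here n = 7, k = 5, so n − k + 1 = 3.
Given d = 3, check d ≤ 3: YES.
Slack = (n − k + 1) − d = 0.
The code is MDS (slack = 0).
Description: the claimed parameters are [7, 5, 3]_13; such a code would be MDS (meets Singleton bound).


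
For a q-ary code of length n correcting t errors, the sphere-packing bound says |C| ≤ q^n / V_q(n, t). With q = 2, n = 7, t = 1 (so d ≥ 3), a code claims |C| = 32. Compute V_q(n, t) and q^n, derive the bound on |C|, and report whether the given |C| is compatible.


V_q(n, t) = 8, q^n = 128, Hamming bound = 16, |C| = 32 > bound (violated).

Step 1: Compute V_q(n, t) = Σ_{j=0}^1 C(n, j) (q−1)^j.
  j = 0: C(7,0)·(1)^0 = 1·1 = 1.
  j = 1: C(7,1)·(1)^1 = 7·1 = 7.
  V_q(n, t) = 1 + 7 = 8.
Step 2: q^n = 2^7 = 128.
Step 3: Hamming bound ⌊q^n / V_q(n,t)⌋ = ⌊128/8⌋ = 16.
Step 4: Compare |C| = 32 to 16: violated.
The claimed |C| lies above the Hamming bound, so no 2-ary code of length 7 with d ≥ 3 can have 32 codewords.


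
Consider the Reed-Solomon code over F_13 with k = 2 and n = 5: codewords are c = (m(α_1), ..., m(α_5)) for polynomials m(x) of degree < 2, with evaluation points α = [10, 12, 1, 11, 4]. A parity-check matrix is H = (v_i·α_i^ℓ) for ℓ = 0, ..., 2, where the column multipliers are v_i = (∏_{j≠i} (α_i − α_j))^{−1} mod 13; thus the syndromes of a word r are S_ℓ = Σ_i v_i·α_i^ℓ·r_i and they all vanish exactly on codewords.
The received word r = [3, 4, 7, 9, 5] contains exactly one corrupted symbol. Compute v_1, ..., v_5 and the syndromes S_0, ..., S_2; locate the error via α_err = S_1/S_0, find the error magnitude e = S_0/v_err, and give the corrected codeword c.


S = (7, 5, 11), error at position 1, error magnitude e = 2, c = [1, 4, 7, 9, 5].

Step 1: column multipliers v_i = (∏_{j≠i}(α_i − α_j))^{−1} mod 13.
  i = 1 (α = 10): (10−12)(10−1)(10−11)(10−4) = (−2)·9·(−1)·6 = 108 ≡ 4, so v_1 = 4^{−1} = 10 (mod 13).
  i = 2 (α = 12): (12−10)(12−1)(12−11)(12−4) = 2·11·1·8 = 176 ≡ 7, so v_2 = 7^{−1} = 2 (mod 13).
  i = 3 (α = 1): (1−10)(1−12)(1−11)(1−4) = (−9)·(−11)·(−10)·(−3) = 2970 ≡ 6, so v_3 = 6^{−1} = 11 (mod 13).
  i = 4 (α = 11): (11−10)(11−12)(11−1)(11−4) = 1·(−1)·10·7 = −70 ≡ 8, so v_4 = 8^{−1} = 5 (mod 13).
  i = 5 (α = 4): (4−10)(4−12)(4−1)(4−11) = (−6)·(−8)·3·(−7) = −1008 ≡ 6, so v_5 = 6^{−1} = 11 (mod 13).
  v = [10, 2, 11, 5, 11].
Step 2: syndromes of r = [3, 4, 7, 9, 5] (all sums mod 13).
  S_0 = Σ v_i r_i = 10·3 + 2·4 + 11·7 + 5·9 + 11·5 = 215 ≡ 7.
  S_1 = Σ v_i α_i r_i = 10·10·3 + 2·12·4 + 11·1·7 + 5·11·9 + 11·4·5 = 1188 ≡ 5.
  α_i^2 mod 13 = [9, 1, 1, 4, 3].
  S_2 = Σ v_i α_i^2 r_i = 10·9·3 + 2·1·4 + 11·1·7 + 5·4·9 + 11·3·5 = 700 ≡ 11.
  S = (7, 5, 11) ≠ 0, so r is not a codeword (an error is present).
Step 3: locate the error. For a single error e at position i, S_ℓ = v_i·e·α_i^ℓ, so α_err = S_1/S_0.
  S_0^{−1} = 7^{−1} = 2 (mod 13), so α_err = 5·2 = 10 ≡ 10 = α_1. Error position i = 1.
  Consistency check: S_2/S_1 = 11·8 = 88 ≡ 10 = α_err ✓ (single-error assumption holds).
Step 4: error magnitude e = S_0/v_1 = S_0·∏_{j≠1}(α_1 − α_j) = 7·4 = 28 ≡ 2 (mod 13).
Step 5: correct position 1: c_1 = r_1 − e = 3 − 2 ≡ 1 (mod 13). Hence c = [1, 4, 7, 9, 5].
  Check: interpolating c through the α_i gives m(x) = 12 + 8·x (degree < 2) with m(α_i) = c_i for every i, so c is indeed a codeword.


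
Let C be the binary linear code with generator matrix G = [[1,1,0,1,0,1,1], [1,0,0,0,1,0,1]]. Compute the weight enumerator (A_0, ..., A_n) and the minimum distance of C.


Weight distribution: A_0 = 1, A_3 = 1, A_4 = 1, A_5 = 1. Minimum distance d = 3.

Enumerate all 2^2 = 4 messages m ∈ F_2^2.
For each, compute codeword c = mG in F_2^7, then tally its weight.
  m = 00 → c = 0000000, weight = 0.
  m = 10 → c = 1101011, weight = 5.
  m = 01 → c = 1000101, weight = 3.
  m = 11 → c = 0101110, weight = 4.
Tally weights:
  weight 0: 1 codewords.
  weight 3: 1 codewords.
  weight 4: 1 codewords.
  weight 5: 1 codewords.
Minimum distance d = smallest w > 0 with A_w > 0 = 3.
Sanity: Σ A_w = 4 = 2^2 = 4 ✓.


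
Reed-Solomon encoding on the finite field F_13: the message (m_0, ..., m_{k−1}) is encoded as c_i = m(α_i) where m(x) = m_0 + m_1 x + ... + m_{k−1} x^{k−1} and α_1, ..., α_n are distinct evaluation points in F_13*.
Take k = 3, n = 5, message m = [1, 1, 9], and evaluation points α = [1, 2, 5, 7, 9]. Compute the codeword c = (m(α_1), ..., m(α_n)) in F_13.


c = [11, 0, 10, 7, 11]

Message polynomial: m(x) = 1 + 1·x + 9·x^2 (mod 13).
For each evaluation point α_i, compute m(α_i) mod 13:
  α_1 = 1: Horner steps 9 → 10 → 11, so m(1) = 11.
  α_2 = 2: Horner steps 9 → 6 → 0, so m(2) = 0.
  α_3 = 5: Horner steps 9 → 7 → 10, so m(5) = 10.
  α_4 = 7: Horner steps 9 → 12 → 7, so m(7) = 7.
  α_5 = 9: Horner steps 9 → 4 → 11, so m(9) = 11.
Codeword c = [11, 0, 10, 7, 11] ∈ F_13^5.


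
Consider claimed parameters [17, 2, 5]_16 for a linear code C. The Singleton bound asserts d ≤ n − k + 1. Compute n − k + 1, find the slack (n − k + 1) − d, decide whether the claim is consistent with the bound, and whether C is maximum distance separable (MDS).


Singleton RHS = n − k + 1 = 16, slack = 11, bound satisfied, not MDS.

Singleton bound: d ≤ n − k + 1.
Here n = 17, k = 2, so n − k + 1 = 16.
Given d = 5, check d ≤ 16: YES.
Slack = (n − k + 1) − d = 11.
The code is NOT MDS (slack = 11 > 0).
Description: the claimed parameters are [17, 2, 5]_16; such a code would be non-MDS.


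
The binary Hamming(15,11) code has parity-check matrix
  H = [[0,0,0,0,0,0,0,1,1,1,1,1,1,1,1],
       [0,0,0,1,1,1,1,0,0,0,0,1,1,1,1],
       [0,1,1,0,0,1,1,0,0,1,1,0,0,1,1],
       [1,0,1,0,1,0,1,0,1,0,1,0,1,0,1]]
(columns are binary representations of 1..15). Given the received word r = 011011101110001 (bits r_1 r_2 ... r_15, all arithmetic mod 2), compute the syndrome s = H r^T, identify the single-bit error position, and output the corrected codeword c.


s = (0, 0, 1, 0)^T, error position = 2, corrected codeword c = 001011101110001

Compute s = H r^T mod 2 one row at a time:
  s_1 = 0 + 1 + 1 + 1 + 0 + 0 + 0 + 1 = 4 ≡ 0 (mod 2).
  s_2 = 0 + 1 + 1 + 1 + 0 + 0 + 0 + 1 = 4 ≡ 0 (mod 2).
  s_3 = 1 + 1 + 1 + 1 + 1 + 1 + 0 + 1 = 7 ≡ 1 (mod 2).
  s_4 = 0 + 1 + 1 + 1 + 1 + 1 + 0 + 1 = 6 ≡ 0 (mod 2).
s = (0, 0, 1, 0)^T — this equals column 2 of H (binary 0010), so error is at position 2.
Correct: flip bit 2 of r = 011011101110001 to get c = 001011101110001.


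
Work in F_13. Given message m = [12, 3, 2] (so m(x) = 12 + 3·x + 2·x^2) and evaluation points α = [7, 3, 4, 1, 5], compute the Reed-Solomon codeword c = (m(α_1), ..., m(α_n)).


c = [1, 0, 4, 4, 12]

Message polynomial: m(x) = 12 + 3·x + 2·x^2 (mod 13).
For each evaluation point α_i, compute m(α_i) mod 13:
  α_1 = 7: Horner steps 2 → 4 → 1, so m(7) = 1.
  α_2 = 3: Horner steps 2 → 9 → 0, so m(3) = 0.
  α_3 = 4: Horner steps 2 → 11 → 4, so m(4) = 4.
  α_4 = 1: Horner steps 2 → 5 → 4, so m(1) = 4.
  α_5 = 5: Horner steps 2 → 0 → 12, so m(5) = 12.
Codeword c = [1, 0, 4, 4, 12] ∈ F_13^5.


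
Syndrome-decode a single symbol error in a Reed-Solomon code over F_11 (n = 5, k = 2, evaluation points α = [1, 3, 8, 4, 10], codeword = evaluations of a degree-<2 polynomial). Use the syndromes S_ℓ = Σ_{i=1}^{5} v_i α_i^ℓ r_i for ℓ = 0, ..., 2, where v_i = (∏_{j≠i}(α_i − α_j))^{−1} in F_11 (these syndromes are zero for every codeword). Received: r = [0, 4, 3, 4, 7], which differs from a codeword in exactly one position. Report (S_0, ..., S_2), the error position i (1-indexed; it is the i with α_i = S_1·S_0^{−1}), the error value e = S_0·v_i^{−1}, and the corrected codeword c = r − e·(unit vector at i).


S = (7, 6, 2), error at position 4, error magnitude e = 9, c = [0, 4, 3, 6, 7].

Step 1: column multipliers v_i = (∏_{j≠i}(α_i − α_j))^{−1} mod 11.
  i = 1 (α = 1): (1−3)(1−8)(1−4)(1−10) = (−2)·(−7)·(−3)·(−9) = 378 ≡ 4, so v_1 = 4^{−1} = 3 (mod 11).
  i = 2 (α = 3): (3−1)(3−8)(3−4)(3−10) = 2·(−5)·(−1)·(−7) = −70 ≡ 7, so v_2 = 7^{−1} = 8 (mod 11).
  i = 3 (α = 8): (8−1)(8−3)(8−4)(8−10) = 7·5·4·(−2) = −280 ≡ 6, so v_3 = 6^{−1} = 2 (mod 11).
  i = 4 (α = 4): (4−1)(4−3)(4−8)(4−10) = 3·1·(−4)·(−6) = 72 ≡ 6, so v_4 = 6^{−1} = 2 (mod 11).
  i = 5 (α = 10): (10−1)(10−3)(10−8)(10−4) = 9·7·2·6 = 756 ≡ 8, so v_5 = 8^{−1} = 7 (mod 11).
  v = [3, 8, 2, 2, 7].
Step 2: syndromes of r = [0, 4, 3, 4, 7] (all sums mod 11).
  S_0 = Σ v_i r_i = 3·0 + 8·4 + 2·3 + 2·4 + 7·7 = 95 ≡ 7.
  S_1 = Σ v_i α_i r_i = 3·1·0 + 8·3·4 + 2·8·3 + 2·4·4 + 7·10·7 = 666 ≡ 6.
  α_i^2 mod 11 = [1, 9, 9, 5, 1].
  S_2 = Σ v_i α_i^2 r_i = 3·1·0 + 8·9·4 + 2·9·3 + 2·5·4 + 7·1·7 = 431 ≡ 2.
  S = (7, 6, 2) ≠ 0, so r is not a codeword (an error is present).
Step 3: locate the error. For a single error e at position i, S_ℓ = v_i·e·α_i^ℓ, so α_err = S_1/S_0.
  S_0^{−1} = 7^{−1} = 8 (mod 11), so α_err = 6·8 = 48 ≡ 4 = α_4. Error position i = 4.
  Consistency check: S_2/S_1 = 2·2 = 4 ≡ 4 = α_err ✓ (single-error assumption holds).
Step 4: error magnitude e = S_0/v_4 = S_0·∏_{j≠4}(α_4 − α_j) = 7·6 = 42 ≡ 9 (mod 11).
Step 5: correct position 4: c_4 = r_4 − e = 4 − 9 ≡ 6 (mod 11). Hence c = [0, 4, 3, 6, 7].
  Check: interpolating c through the α_i gives m(x) = 9 + 2·x (degree < 2) with m(α_i) = c_i for every i, so c is indeed a codeword.


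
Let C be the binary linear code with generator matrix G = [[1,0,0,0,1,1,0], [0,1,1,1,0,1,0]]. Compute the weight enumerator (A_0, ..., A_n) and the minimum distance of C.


Weight distribution: A_0 = 1, A_3 = 1, A_4 = 1, A_5 = 1. Minimum distance d = 3.

Enumerate all 2^2 = 4 messages m ∈ F_2^2.
For each, compute codeword c = mG in F_2^7, then tally its weight.
  m = 00 → c = 0000000, weight = 0.
  m = 10 → c = 1000110, weight = 3.
  m = 01 → c = 0111010, weight = 4.
  m = 11 → c = 1111100, weight = 5.
Tally weights:
  weight 0: 1 codewords.
  weight 3: 1 codewords.
  weight 4: 1 codewords.
  weight 5: 1 codewords.
Minimum distance d = smallest w > 0 with A_w > 0 = 3.
Sanity: Σ A_w = 4 = 2^2 = 4 ✓.


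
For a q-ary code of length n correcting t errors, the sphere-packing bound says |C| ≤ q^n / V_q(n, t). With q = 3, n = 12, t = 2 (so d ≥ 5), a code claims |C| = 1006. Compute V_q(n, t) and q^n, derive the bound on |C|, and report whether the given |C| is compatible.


V_q(n, t) = 289, q^n = 531441, Hamming bound = 1838, |C| = 1006 ≤ bound (satisfied).

Step 1: Compute V_q(n, t) = Σ_{j=0}^2 C(n, j) (q−1)^j.
  j = 0: C(12,0)·(2)^0 = 1·1 = 1.
  j = 1: C(12,1)·(2)^1 = 12·2 = 24.
  j = 2: C(12,2)·(2)^2 = 66·4 = 264.
  V_q(n, t) = 1 + 24 + 264 = 289.
Step 2: q^n = 3^12 = 531441.
Step 3: Hamming bound ⌊q^n / V_q(n,t)⌋ = ⌊531441/289⌋ = 1838.
Step 4: Compare |C| = 1006 to 1838: satisfied.
The claimed |C| lies below the Hamming bound.


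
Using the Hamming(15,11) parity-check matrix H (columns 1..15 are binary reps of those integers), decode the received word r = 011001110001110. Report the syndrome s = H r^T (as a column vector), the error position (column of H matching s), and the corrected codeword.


s = (0, 1, 1, 1)^T, error position = 7, corrected codeword c = 011001010001110

Compute s = H r^T mod 2 one row at a time:
  s_1 = 1 + 0 + 0 + 0 + 1 + 1 + 1 + 0 = 4 ≡ 0 (mod 2).
  s_2 = 0 + 0 + 1 + 1 + 1 + 1 + 1 + 0 = 5 ≡ 1 (mod 2).
  s_3 = 1 + 1 + 1 + 1 + 0 + 0 + 1 + 0 = 5 ≡ 1 (mod 2).
  s_4 = 0 + 1 + 0 + 1 + 0 + 0 + 1 + 0 = 3 ≡ 1 (mod 2).
s = (0, 1, 1, 1)^T — this equals column 7 of H (binary 0111), so error is at position 7.
Correct: flip bit 7 of r = 011001110001110 to get c = 011001010001110.


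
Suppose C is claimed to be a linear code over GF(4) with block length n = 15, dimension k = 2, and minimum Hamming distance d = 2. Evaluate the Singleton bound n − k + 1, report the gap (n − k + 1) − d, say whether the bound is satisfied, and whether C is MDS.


Singleton RHS = n − k + 1 = 14, slack = 12, bound satisfied, not MDS.

Singleton bound: d ≤ n − k + 1.
Here n = 15, k = 2, so n − k + 1 = 14.
Given d = 2, check d ≤ 14: YES.
Slack = (n − k + 1) − d = 12.
The code is NOT MDS (slack = 12 > 0).
Description: the claimed parameters are [15, 2, 2]_4; such a code would be non-MDS.


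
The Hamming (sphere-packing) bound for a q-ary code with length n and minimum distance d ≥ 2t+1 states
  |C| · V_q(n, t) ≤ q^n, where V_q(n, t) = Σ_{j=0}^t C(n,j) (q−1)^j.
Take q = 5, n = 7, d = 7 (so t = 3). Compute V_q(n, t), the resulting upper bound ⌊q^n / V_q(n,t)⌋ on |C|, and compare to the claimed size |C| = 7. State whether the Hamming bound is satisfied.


V_q(n, t) = 2605, q^n = 78125, Hamming bound = 29, |C| = 7 ≤ bound (satisfied).

Step 1: Compute V_q(n, t) = Σ_{j=0}^3 C(n, j) (q−1)^j.
  j = 0: C(7,0)·(4)^0 = 1·1 = 1.
  j = 1: C(7,1)·(4)^1 = 7·4 = 28.
  j = 2: C(7,2)·(4)^2 = 21·16 = 336.
  j = 3: C(7,3)·(4)^3 = 35·64 = 2240.
  V_q(n, t) = 1 + 28 + 336 + 2240 = 2605.
Step 2: q^n = 5^7 = 78125.
Step 3: Hamming bound ⌊q^n / V_q(n,t)⌋ = ⌊78125/2605⌋ = 29.
Step 4: Compare |C| = 7 to 29: satisfied.
The claimed |C| lies below the Hamming bound.


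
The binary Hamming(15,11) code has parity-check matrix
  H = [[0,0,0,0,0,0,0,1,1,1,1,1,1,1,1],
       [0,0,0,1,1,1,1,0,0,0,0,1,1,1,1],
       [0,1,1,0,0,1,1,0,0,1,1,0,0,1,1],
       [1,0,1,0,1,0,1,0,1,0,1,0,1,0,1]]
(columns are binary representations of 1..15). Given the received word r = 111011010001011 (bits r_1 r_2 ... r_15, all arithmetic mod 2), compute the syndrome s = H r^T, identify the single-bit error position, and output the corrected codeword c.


s = (0, 1, 1, 0)^T, error position = 6, corrected codeword c = 111010010001011

Compute s = H r^T mod 2 one row at a time:
  s_1 = 1 + 0 + 0 + 0 + 1 + 0 + 1 + 1 = 4 ≡ 0 (mod 2).
  s_2 = 0 + 1 + 1 + 0 + 1 + 0 + 1 + 1 = 5 ≡ 1 (mod 2).
  s_3 = 1 + 1 + 1 + 0 + 0 + 0 + 1 + 1 = 5 ≡ 1 (mod 2).
  s_4 = 1 + 1 + 1 + 0 + 0 + 0 + 0 + 1 = 4 ≡ 0 (mod 2).
s = (0, 1, 1, 0)^T — this equals column 6 of H (binary 0110), so error is at position 6.
Correct: flip bit 6 of r = 111011010001011 to get c = 111010010001011.


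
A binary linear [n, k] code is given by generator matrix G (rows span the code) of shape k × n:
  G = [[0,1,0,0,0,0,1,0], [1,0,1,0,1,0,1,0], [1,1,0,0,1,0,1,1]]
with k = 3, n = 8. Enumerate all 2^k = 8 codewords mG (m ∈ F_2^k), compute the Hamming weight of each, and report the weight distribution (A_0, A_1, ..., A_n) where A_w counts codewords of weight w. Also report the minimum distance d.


Weight distribution: A_0 = 1, A_2 = 1, A_3 = 3, A_4 = 2, A_5 = 1. Minimum distance d = 2.

Enumerate all 2^3 = 8 messages m ∈ F_2^3.
For each, compute codeword c = mG in F_2^8, then tally its weight.
  m = 000 → c = 00000000, weight = 0.
  m = 100 → c = 01000010, weight = 2.
  m = 010 → c = 10101010, weight = 4.
  m = 110 → c = 11101000, weight = 4.
  m = 001 → c = 11001011, weight = 5.
  m = 101 → c = 10001001, weight = 3.
  m = 011 → c = 01100001, weight = 3.
  m = 111 → c = 00100011, weight = 3.
Tally weights:
  weight 0: 1 codewords.
  weight 2: 1 codewords.
  weight 3: 3 codewords.
  weight 4: 2 codewords.
  weight 5: 1 codewords.
Minimum distance d = smallest w > 0 with A_w > 0 = 2.
Sanity: Σ A_w = 8 = 2^3 = 8 ✓.


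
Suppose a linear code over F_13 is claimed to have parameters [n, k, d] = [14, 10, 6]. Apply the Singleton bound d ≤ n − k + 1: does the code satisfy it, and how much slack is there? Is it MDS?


Singleton RHS = n − k + 1 = 5, slack = -1, bound violated (no such code; not MDS).

Singleton bound: d ≤ n − k + 1.
Here n = 14, k = 10, so n − k + 1 = 5.
Given d = 6, check d ≤ 5: NO.
Slack = (n − k + 1) − d = -1.
The slack is negative: d = 6 exceeds n − k + 1 = 5 by 1, so the Singleton bound is violated and no linear [14, 10, 6]_13 code can exist. In particular it is not MDS (MDS requires d = n − k + 1 exactly).
Description: the claimed parameters are [14, 10, 6]_13; such a code would be impossible (violates the Singleton bound).


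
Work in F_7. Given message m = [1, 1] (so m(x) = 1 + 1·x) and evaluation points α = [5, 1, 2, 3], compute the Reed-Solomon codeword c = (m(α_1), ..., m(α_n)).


c = [6, 2, 3, 4]

Message polynomial: m(x) = 1 + 1·x (mod 7).
For each evaluation point α_i, compute m(α_i) mod 7:
  α_1 = 5: Horner steps 1 → 6, so m(5) = 6.
  α_2 = 1: Horner steps 1 → 2, so m(1) = 2.
  α_3 = 2: Horner steps 1 → 3, so m(2) = 3.
  α_4 = 3: Horner steps 1 → 4, so m(3) = 4.
Codeword c = [6, 2, 3, 4] ∈ F_7^4.


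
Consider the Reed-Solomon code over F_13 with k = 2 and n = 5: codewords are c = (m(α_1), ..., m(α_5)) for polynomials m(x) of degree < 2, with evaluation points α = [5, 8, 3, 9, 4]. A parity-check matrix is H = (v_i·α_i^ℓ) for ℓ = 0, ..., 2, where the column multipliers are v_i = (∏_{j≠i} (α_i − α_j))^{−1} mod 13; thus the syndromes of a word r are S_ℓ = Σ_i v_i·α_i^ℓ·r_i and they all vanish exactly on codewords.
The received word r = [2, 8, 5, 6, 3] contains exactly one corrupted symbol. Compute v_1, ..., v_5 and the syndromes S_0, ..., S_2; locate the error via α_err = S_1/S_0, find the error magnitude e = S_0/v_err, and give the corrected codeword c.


S = (6, 4, 7), error at position 1, error magnitude e = 1, c = [1, 8, 5, 6, 3].

Step 1: column multipliers v_i = (∏_{j≠i}(α_i − α_j))^{−1} mod 13.
  i = 1 (α = 5): (5−8)(5−3)(5−9)(5−4) = (−3)·2·(−4)·1 = 24 ≡ 11, so v_1 = 11^{−1} = 6 (mod 13).
  i = 2 (α = 8): (8−5)(8−3)(8−9)(8−4) = 3·5·(−1)·4 = −60 ≡ 5, so v_2 = 5^{−1} = 8 (mod 13).
  i = 3 (α = 3): (3−5)(3−8)(3−9)(3−4) = (−2)·(−5)·(−6)·(−1) = 60 ≡ 8, so v_3 = 8^{−1} = 5 (mod 13).
  i = 4 (α = 9): (9−5)(9−8)(9−3)(9−4) = 4·1·6·5 = 120 ≡ 3, so v_4 = 3^{−1} = 9 (mod 13).
  i = 5 (α = 4): (4−5)(4−8)(4−3)(4−9) = (−1)·(−4)·1·(−5) = −20 ≡ 6, so v_5 = 6^{−1} = 11 (mod 13).
  v = [6, 8, 5, 9, 11].
Step 2: syndromes of r = [2, 8, 5, 6, 3] (all sums mod 13).
  S_0 = Σ v_i r_i = 6·2 + 8·8 + 5·5 + 9·6 + 11·3 = 188 ≡ 6.
  S_1 = Σ v_i α_i r_i = 6·5·2 + 8·8·8 + 5·3·5 + 9·9·6 + 11·4·3 = 1265 ≡ 4.
  α_i^2 mod 13 = [12, 12, 9, 3, 3].
  S_2 = Σ v_i α_i^2 r_i = 6·12·2 + 8·12·8 + 5·9·5 + 9·3·6 + 11·3·3 = 1398 ≡ 7.
  S = (6, 4, 7) ≠ 0, so r is not a codeword (an error is present).
Step 3: locate the error. For a single error e at position i, S_ℓ = v_i·e·α_i^ℓ, so α_err = S_1/S_0.
  S_0^{−1} = 6^{−1} = 11 (mod 13), so α_err = 4·11 = 44 ≡ 5 = α_1. Error position i = 1.
  Consistency check: S_2/S_1 = 7·10 = 70 ≡ 5 = α_err ✓ (single-error assumption holds).
Step 4: error magnitude e = S_0/v_1 = S_0·∏_{j≠1}(α_1 − α_j) = 6·11 = 66 ≡ 1 (mod 13).
Step 5: correct position 1: c_1 = r_1 − e = 2 − 1 ≡ 1 (mod 13). Hence c = [1, 8, 5, 6, 3].
  Check: interpolating c through the α_i gives m(x) = 11 + 11·x (degree < 2) with m(α_i) = c_i for every i, so c is indeed a codeword.


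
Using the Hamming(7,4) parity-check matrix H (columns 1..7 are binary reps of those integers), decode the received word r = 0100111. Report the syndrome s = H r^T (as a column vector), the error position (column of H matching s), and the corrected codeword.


s = (1, 1, 0)^T, error position = 6, corrected codeword c = 0100101

Compute s = H r^T mod 2 one row at a time:
  s_1 = 0 + 1 + 1 + 1 = 3 ≡ 1 (mod 2).
  s_2 = 1 + 0 + 1 + 1 = 3 ≡ 1 (mod 2).
  s_3 = 0 + 0 + 1 + 1 = 2 ≡ 0 (mod 2).
s = (1, 1, 0)^T — this equals column 6 of H (binary 110), so error is at position 6.
Correct: flip bit 6 of r = 0100111 to get c = 0100101.


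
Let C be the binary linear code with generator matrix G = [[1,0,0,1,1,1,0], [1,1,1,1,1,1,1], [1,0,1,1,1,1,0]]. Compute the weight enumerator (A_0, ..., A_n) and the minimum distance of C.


Weight distribution: A_0 = 1, A_1 = 1, A_2 = 1, A_3 = 1, A_4 = 1, A_5 = 1, A_6 = 1, A_7 = 1. Minimum distance d = 1.

Enumerate all 2^3 = 8 messages m ∈ F_2^3.
For each, compute codeword c = mG in F_2^7, then tally its weight.
  m = 000 → c = 0000000, weight = 0.
  m = 100 → c = 1001110, weight = 4.
  m = 010 → c = 1111111, weight = 7.
  m = 110 → c = 0110001, weight = 3.
  m = 001 → c = 1011110, weight = 5.
  m = 101 → c = 0010000, weight = 1.
  m = 011 → c = 0100001, weight = 2.
  m = 111 → c = 1101111, weight = 6.
Tally weights:
  weight 0: 1 codewords.
  weight 1: 1 codewords.
  weight 2: 1 codewords.
  weight 3: 1 codewords.
  weight 4: 1 codewords.
  weight 5: 1 codewords.
  weight 6: 1 codewords.
  weight 7: 1 codewords.
Minimum distance d = smallest w > 0 with A_w > 0 = 1.
Sanity: Σ A_w = 8 = 2^3 = 8 ✓.


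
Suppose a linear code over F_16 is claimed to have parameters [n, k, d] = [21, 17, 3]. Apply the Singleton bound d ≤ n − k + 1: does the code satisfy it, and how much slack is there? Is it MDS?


Singleton RHS = n − k + 1 = 5, slack = 2, bound satisfied, not MDS.

Singleton bound: d ≤ n − k + 1.
Here n = 21, k = 17, so n − k + 1 = 5.
Given d = 3, check d ≤ 5: YES.
Slack = (n − k + 1) − d = 2.
The code is NOT MDS (slack = 2 > 0).
Description: the claimed parameters are [21, 17, 3]_16; such a code would be non-MDS.


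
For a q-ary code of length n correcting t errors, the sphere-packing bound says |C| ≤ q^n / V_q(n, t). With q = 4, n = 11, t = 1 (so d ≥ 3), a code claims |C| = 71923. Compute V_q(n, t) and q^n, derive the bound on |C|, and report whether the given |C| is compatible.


V_q(n, t) = 34, q^n = 4194304, Hamming bound = 123361, |C| = 71923 ≤ bound (satisfied).

Step 1: Compute V_q(n, t) = Σ_{j=0}^1 C(n, j) (q−1)^j.
  j = 0: C(11,0)·(3)^0 = 1·1 = 1.
  j = 1: C(11,1)·(3)^1 = 11·3 = 33.
  V_q(n, t) = 1 + 33 = 34.
Step 2: q^n = 4^11 = 4194304.
Step 3: Hamming bound ⌊q^n / V_q(n,t)⌋ = ⌊4194304/34⌋ = 123361.
Step 4: Compare |C| = 71923 to 123361: satisfied.
The claimed |C| lies below the Hamming bound.


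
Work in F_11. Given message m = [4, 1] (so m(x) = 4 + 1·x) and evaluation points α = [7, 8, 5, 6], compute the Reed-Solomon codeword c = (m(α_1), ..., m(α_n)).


c = [0, 1, 9, 10]

Message polynomial: m(x) = 4 + 1·x (mod 11).
For each evaluation point α_i, compute m(α_i) mod 11:
  α_1 = 7: Horner steps 1 → 0, so m(7) = 0.
  α_2 = 8: Horner steps 1 → 1, so m(8) = 1.
  α_3 = 5: Horner steps 1 → 9, so m(5) = 9.
  α_4 = 6: Horner steps 1 → 10, so m(6) = 10.
Codeword c = [0, 1, 9, 10] ∈ F_11^4.


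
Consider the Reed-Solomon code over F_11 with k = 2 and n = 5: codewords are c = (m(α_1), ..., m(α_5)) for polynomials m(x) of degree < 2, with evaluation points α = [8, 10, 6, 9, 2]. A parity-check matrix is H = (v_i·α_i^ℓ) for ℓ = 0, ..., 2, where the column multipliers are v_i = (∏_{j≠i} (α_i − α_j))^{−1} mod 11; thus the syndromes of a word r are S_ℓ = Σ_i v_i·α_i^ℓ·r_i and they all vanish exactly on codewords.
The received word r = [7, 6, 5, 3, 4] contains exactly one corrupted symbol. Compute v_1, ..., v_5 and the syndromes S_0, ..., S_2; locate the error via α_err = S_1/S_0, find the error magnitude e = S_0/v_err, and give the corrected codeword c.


S = (9, 6, 4), error at position 1, error magnitude e = 7, c = [0, 6, 5, 3, 4].

Step 1: column multipliers v_i = (∏_{j≠i}(α_i − α_j))^{−1} mod 11.
  i = 1 (α = 8): (8−10)(8−6)(8−9)(8−2) = (−2)·2·(−1)·6 = 24 ≡ 2, so v_1 = 2^{−1} = 6 (mod 11).
  i = 2 (α = 10): (10−8)(10−6)(10−9)(10−2) = 2·4·1·8 = 64 ≡ 9, so v_2 = 9^{−1} = 5 (mod 11).
  i = 3 (α = 6): (6−8)(6−10)(6−9)(6−2) = (−2)·(−4)·(−3)·4 = −96 ≡ 3, so v_3 = 3^{−1} = 4 (mod 11).
  i = 4 (α = 9): (9−8)(9−10)(9−6)(9−2) = 1·(−1)·3·7 = −21 ≡ 1, so v_4 = 1^{−1} = 1 (mod 11).
  i = 5 (α = 2): (2−8)(2−10)(2−6)(2−9) = (−6)·(−8)·(−4)·(−7) = 1344 ≡ 2, so v_5 = 2^{−1} = 6 (mod 11).
  v = [6, 5, 4, 1, 6].
Step 2: syndromes of r = [7, 6, 5, 3, 4] (all sums mod 11).
  S_0 = Σ v_i r_i = 6·7 + 5·6 + 4·5 + 1·3 + 6·4 = 119 ≡ 9.
  S_1 = Σ v_i α_i r_i = 6·8·7 + 5·10·6 + 4·6·5 + 1·9·3 + 6·2·4 = 831 ≡ 6.
  α_i^2 mod 11 = [9, 1, 3, 4, 4].
  S_2 = Σ v_i α_i^2 r_i = 6·9·7 + 5·1·6 + 4·3·5 + 1·4·3 + 6·4·4 = 576 ≡ 4.
  S = (9, 6, 4) ≠ 0, so r is not a codeword (an error is present).
Step 3: locate the error. For a single error e at position i, S_ℓ = v_i·e·α_i^ℓ, so α_err = S_1/S_0.
  S_0^{−1} = 9^{−1} = 5 (mod 11), so α_err = 6·5 = 30 ≡ 8 = α_1. Error position i = 1.
  Consistency check: S_2/S_1 = 4·2 = 8 ≡ 8 = α_err ✓ (single-error assumption holds).
Step 4: error magnitude e = S_0/v_1 = S_0·∏_{j≠1}(α_1 − α_j) = 9·2 = 18 ≡ 7 (mod 11).
Step 5: correct position 1: c_1 = r_1 − e = 7 − 7 ≡ 0 (mod 11). Hence c = [0, 6, 5, 3, 4].
  Check: interpolating c through the α_i gives m(x) = 9 + 3·x (degree < 2) with m(α_i) = c_i for every i, so c is indeed a codeword.


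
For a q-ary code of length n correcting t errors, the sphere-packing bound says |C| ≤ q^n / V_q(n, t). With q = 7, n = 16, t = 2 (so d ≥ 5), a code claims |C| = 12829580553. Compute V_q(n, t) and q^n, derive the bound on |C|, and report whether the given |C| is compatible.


V_q(n, t) = 4417, q^n = 33232930569601, Hamming bound = 7523869270, |C| = 12829580553 > bound (violated).

Step 1: Compute V_q(n, t) = Σ_{j=0}^2 C(n, j) (q−1)^j.
  j = 0: C(16,0)·(6)^0 = 1·1 = 1.
  j = 1: C(16,1)·(6)^1 = 16·6 = 96.
  j = 2: C(16,2)·(6)^2 = 120·36 = 4320.
  V_q(n, t) = 1 + 96 + 4320 = 4417.
Step 2: q^n = 7^16 = 33232930569601.
Step 3: Hamming bound ⌊q^n / V_q(n,t)⌋ = ⌊33232930569601/4417⌋ = 7523869270.
Step 4: Compare |C| = 12829580553 to 7523869270: violated.
The claimed |C| lies above the Hamming bound, so no 7-ary code of length 16 with d ≥ 5 can have 12829580553 codewords.


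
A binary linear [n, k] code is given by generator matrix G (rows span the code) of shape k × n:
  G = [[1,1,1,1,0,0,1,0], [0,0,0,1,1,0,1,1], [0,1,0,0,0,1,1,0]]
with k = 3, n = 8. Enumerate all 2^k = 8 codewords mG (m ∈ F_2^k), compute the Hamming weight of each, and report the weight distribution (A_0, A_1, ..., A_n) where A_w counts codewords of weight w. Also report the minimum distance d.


Weight distribution: A_0 = 1, A_3 = 1, A_4 = 2, A_5 = 3, A_6 = 1. Minimum distance d = 3.

Enumerate all 2^3 = 8 messages m ∈ F_2^3.
For each, compute codeword c = mG in F_2^8, then tally its weight.
  m = 000 → c = 00000000, weight = 0.
  m = 100 → c = 11110010, weight = 5.
  m = 010 → c = 00011011, weight = 4.
  m = 110 → c = 11101001, weight = 5.
  m = 001 → c = 01000110, weight = 3.
  m = 101 → c = 10110100, weight = 4.
  m = 011 → c = 01011101, weight = 5.
  m = 111 → c = 10101111, weight = 6.
Tally weights:
  weight 0: 1 codewords.
  weight 3: 1 codewords.
  weight 4: 2 codewords.
  weight 5: 3 codewords.
  weight 6: 1 codewords.
Minimum distance d = smallest w > 0 with A_w > 0 = 3.
Sanity: Σ A_w = 8 = 2^3 = 8 ✓.
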